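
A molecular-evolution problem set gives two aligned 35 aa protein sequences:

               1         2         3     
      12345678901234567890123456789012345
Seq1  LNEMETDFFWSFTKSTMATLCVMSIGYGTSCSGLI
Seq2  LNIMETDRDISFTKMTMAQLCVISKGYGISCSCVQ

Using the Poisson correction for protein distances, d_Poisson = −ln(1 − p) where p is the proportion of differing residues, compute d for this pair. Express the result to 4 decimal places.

Mismatches occur at site 3 (E→I), site 8 (F→R), site 9 (F→D), site 10 (W→I), site 15 (S→M), site 19 (T→Q), site 23 (M→I), site 25 (I→K), site 29 (T→I), site 33 (G→C), site 34 (L→V), site 35 (I→Q).
p = 12/35 = 0.342857.
d = −ln(1 − 0.342857) = −ln(0.657143) = 0.4199.

0.4199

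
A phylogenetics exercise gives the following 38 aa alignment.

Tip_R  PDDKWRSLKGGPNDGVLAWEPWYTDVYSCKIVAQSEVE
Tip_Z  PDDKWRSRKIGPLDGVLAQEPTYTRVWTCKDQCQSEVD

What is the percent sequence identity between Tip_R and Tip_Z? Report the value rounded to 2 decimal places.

Differing sites — 8:L/R; 10:G/I; 13:N/L; 19:W/Q; 22:W/T; 25:D/R; 27:Y/W; 28:S/T; 31:I/D; 32:V/Q; 33:A/C; 38:E/D.
26 of the 38 sites match, so the percent identity is 26/38 × 100 = 68.42%.

68.42%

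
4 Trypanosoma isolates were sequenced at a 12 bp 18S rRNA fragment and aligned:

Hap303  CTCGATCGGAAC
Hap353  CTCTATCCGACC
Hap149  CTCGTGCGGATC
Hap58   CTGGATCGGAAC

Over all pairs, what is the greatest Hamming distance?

5

Pairwise Hamming distances:
  Hap303 vs Hap353: 3
  Hap303 vs Hap149: 3
  Hap303 vs Hap58: 1
  Hap353 vs Hap149: 5
  Hap353 vs Hap58: 4
  Hap149 vs Hap58: 4
The largest is 5, between Hap353 and Hap149.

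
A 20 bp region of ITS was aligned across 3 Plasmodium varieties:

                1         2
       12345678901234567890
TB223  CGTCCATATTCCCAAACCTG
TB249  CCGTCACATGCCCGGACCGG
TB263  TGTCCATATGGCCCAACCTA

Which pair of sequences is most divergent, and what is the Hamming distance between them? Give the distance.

10

Pairwise Hamming distances:
  TB223 vs TB249: 8
  TB223 vs TB263: 5
  TB249 vs TB263: 10
The largest is 10, between TB249 and TB263.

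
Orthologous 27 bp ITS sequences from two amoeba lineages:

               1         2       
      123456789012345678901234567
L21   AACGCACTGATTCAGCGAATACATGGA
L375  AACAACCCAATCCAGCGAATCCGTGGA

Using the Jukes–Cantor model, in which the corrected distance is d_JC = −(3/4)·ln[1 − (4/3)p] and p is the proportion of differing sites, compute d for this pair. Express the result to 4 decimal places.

0.3770

Mismatches occur at site 4 (G→A), site 5 (C→A), site 6 (A→C), site 8 (T→C), site 9 (G→A), site 12 (T→C), site 21 (A→C), site 23 (A→G).
p = 8/27 = 0.296296.
d = −0.75 · ln(1 − (4/3)·0.296296) = −0.75 · ln(0.604939) = −0.75 · (-0.502628) = 0.3770.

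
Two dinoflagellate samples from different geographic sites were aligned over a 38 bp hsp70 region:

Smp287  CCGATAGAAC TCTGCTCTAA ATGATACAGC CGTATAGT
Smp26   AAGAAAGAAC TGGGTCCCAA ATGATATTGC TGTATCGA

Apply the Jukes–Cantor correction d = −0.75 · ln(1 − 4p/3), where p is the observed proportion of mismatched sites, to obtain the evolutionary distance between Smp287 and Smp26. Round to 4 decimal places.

0.4568

Mismatches occur at site 1 (C→A), site 2 (C→A), site 5 (T→A), site 12 (C→G), site 13 (T→G), site 15 (C→T), site 16 (T→C), site 18 (T→C), site 27 (C→T), site 28 (A→T), site 31 (C→T), site 36 (A→C), site 38 (T→A).
p = 13/38 = 0.342105.
d = −0.75 · ln(1 − (4/3)·0.342105) = −0.75 · ln(0.543860) = −0.75 · (-0.609063) = 0.4568.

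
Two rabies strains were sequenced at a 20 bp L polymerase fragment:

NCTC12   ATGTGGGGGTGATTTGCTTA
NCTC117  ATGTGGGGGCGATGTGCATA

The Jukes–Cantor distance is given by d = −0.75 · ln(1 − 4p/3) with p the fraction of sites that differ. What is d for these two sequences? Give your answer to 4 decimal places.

Differing sites — 10:T/C; 14:T/G; 18:T/A.
p = 3/20 = 0.150000.
d = −0.75 · ln(1 − (4/3)·0.150000) = −0.75 · ln(0.800000) = −0.75 · (-0.223144) = 0.1674.

0.1674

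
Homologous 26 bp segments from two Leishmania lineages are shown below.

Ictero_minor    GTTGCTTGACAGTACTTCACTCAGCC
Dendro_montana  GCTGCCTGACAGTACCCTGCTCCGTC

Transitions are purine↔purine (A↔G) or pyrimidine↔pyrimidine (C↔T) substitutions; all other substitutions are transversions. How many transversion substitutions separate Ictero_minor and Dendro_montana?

The sequences differ at positions 2 (T/C, transition), 6 (T/C, transition), 16 (T/C, transition), 17 (T/C, transition), 18 (C/T, transition), 19 (A/G, transition), 23 (A/C, transversion), 25 (C/T, transition).
Of the 8 differences, 7 transitions and 1 transversion, so the answer is 1.

1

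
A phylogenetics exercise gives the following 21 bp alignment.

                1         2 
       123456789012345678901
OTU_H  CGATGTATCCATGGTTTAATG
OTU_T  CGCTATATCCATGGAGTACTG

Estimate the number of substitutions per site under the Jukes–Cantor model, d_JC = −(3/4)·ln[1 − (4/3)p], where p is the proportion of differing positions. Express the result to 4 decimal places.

Differing sites — 3:A/C; 5:G/A; 15:T/A; 16:T/G; 19:A/C.
p = 5/21 = 0.238095.
d = −0.75 · ln(1 − (4/3)·0.238095) = −0.75 · ln(0.682540) = −0.75 · (-0.381934) = 0.2865.

0.2865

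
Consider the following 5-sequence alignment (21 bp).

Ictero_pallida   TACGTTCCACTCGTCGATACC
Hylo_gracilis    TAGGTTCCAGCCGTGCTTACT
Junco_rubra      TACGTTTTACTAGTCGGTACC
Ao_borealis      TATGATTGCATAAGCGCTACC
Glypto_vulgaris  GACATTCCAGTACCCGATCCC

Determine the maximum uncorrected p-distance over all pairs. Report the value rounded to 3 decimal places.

0.667

Pairwise Hamming distances:
  Ictero_pallida vs Hylo_gracilis: 7
  Ictero_pallida vs Junco_rubra: 4
  Ictero_pallida vs Ao_borealis: 10
  Ictero_pallida vs Glypto_vulgaris: 7
  Hylo_gracilis vs Junco_rubra: 10
  Hylo_gracilis vs Ao_borealis: 14
  Hylo_gracilis vs Glypto_vulgaris: 12
  Junco_rubra vs Ao_borealis: 8
  Junco_rubra vs Glypto_vulgaris: 9
  Ao_borealis vs Glypto_vulgaris: 12
The largest is 14 mismatches, between Hylo_gracilis and Ao_borealis; p = 14/21 = 0.667.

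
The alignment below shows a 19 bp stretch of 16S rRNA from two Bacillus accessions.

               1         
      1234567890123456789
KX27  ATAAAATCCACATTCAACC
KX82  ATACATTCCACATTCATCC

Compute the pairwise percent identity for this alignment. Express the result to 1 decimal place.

The sequences differ at positions 4 (A/C), 6 (A/T), 17 (A/T).
16 of the 19 sites match, so the percent identity is 16/19 × 100 = 84.2%.

84.2%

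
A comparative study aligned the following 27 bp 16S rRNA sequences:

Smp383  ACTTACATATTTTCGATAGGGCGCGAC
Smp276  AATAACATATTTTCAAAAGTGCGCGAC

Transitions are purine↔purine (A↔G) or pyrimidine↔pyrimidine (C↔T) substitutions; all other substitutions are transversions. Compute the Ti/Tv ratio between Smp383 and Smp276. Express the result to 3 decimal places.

0.250

Differing sites — 2:C/A (Tv); 4:T/A (Tv); 15:G/A (Ti); 17:T/A (Tv); 20:G/T (Tv).
Of the 5 differences, 1 transition and 4 transversions, so Ti/Tv = 1/4 = 0.250.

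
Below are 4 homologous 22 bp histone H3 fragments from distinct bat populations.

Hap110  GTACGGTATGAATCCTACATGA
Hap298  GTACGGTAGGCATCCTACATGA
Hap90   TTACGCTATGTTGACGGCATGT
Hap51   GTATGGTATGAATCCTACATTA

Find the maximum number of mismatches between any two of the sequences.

11

Pairwise Hamming distances:
  Hap110 vs Hap298: 2
  Hap110 vs Hap90: 9
  Hap110 vs Hap51: 2
  Hap298 vs Hap90: 10
  Hap298 vs Hap51: 4
  Hap90 vs Hap51: 11
The largest is 11, between Hap90 and Hap51.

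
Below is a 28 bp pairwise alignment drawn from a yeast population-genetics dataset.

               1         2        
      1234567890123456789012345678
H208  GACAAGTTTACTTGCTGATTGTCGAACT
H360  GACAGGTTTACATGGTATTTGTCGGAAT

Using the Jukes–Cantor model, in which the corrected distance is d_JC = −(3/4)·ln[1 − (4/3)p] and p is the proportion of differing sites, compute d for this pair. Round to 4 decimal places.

0.3041

The sequences differ at positions 5 (A/G), 12 (T/A), 15 (C/G), 17 (G/A), 18 (A/T), 25 (A/G), 27 (C/A).
p = 7/28 = 0.250000.
d = −0.75 · ln(1 − (4/3)·0.250000) = −0.75 · ln(0.666667) = −0.75 · (-0.405465) = 0.3041.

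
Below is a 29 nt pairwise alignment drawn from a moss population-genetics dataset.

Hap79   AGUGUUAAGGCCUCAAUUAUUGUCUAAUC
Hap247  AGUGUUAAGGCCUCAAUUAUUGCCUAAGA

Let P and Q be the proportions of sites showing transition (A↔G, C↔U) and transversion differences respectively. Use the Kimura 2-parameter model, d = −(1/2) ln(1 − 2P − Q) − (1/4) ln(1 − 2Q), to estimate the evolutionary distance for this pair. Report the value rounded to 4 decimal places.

0.1113

Mismatches occur at site 23 (U/C, transition), site 28 (U/G, transversion), site 29 (C/A, transversion).
Of the 3 differences, 1 transition and 2 transversions over 29 sites: P = 1/29 = 0.034483, Q = 2/29 = 0.068966.
d = −0.5·ln(0.862068) − 0.25·ln(0.862068) = −0.5·(-0.148421) − 0.25·(-0.148421) = 0.1113.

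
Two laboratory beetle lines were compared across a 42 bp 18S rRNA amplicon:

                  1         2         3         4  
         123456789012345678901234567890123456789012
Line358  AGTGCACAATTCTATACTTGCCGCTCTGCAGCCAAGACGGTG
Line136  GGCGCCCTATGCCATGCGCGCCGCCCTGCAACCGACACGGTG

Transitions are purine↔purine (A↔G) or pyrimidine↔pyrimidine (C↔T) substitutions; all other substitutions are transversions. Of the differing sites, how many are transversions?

Mismatches occur at site 1 (A↔G, transition), site 3 (T↔C, transition), site 6 (A↔C, transversion), site 8 (A↔T, transversion), site 11 (T↔G, transversion), site 13 (T↔C, transition), site 16 (A↔G, transition), site 18 (T↔G, transversion), site 19 (T↔C, transition), site 25 (T↔C, transition), site 31 (G↔A, transition), site 34 (A↔G, transition), site 36 (G↔C, transversion).
Of the 13 differences, 8 transitions and 5 transversions, so the answer is 5.

5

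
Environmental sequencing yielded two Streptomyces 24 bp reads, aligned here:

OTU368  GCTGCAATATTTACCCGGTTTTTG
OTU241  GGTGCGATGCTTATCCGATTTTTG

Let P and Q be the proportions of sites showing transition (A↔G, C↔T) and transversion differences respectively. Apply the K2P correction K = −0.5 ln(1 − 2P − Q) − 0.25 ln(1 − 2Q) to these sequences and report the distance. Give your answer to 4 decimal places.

0.3283

The sequences differ at positions 2 (C/G, transversion), 6 (A/G, transition), 9 (A/G, transition), 10 (T/C, transition), 14 (C/T, transition), 18 (G/A, transition).
Of the 6 differences, 5 transitions and 1 transversion over 24 sites: P = 5/24 = 0.208333, Q = 1/24 = 0.041667.
d = −0.5·ln(0.541667) − 0.25·ln(0.916666) = −0.5·(-0.613104) − 0.25·(-0.087012) = 0.3283.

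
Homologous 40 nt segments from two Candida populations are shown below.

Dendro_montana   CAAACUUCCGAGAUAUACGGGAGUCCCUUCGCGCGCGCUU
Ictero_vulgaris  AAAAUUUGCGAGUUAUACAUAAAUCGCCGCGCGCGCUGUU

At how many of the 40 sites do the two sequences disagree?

The sequences differ at positions 1 (C/A), 5 (C/U), 8 (C/G), 13 (A/U), 19 (G/A), 20 (G/U), 21 (G/A), 23 (G/A), 26 (C/G), 28 (U/C), 29 (U/G), 37 (G/U), 38 (C/G).
That gives 13 mismatches out of 40 aligned sites, so the Hamming distance is 13.

13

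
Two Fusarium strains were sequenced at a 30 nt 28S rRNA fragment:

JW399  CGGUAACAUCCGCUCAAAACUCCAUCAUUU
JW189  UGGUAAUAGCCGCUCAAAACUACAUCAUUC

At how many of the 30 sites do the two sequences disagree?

Mismatches occur at site 1 (C↔U), site 7 (C↔U), site 9 (U↔G), site 22 (C↔A), site 30 (U↔C).
That gives 5 mismatches out of 30 aligned sites, so the Hamming distance is 5.

5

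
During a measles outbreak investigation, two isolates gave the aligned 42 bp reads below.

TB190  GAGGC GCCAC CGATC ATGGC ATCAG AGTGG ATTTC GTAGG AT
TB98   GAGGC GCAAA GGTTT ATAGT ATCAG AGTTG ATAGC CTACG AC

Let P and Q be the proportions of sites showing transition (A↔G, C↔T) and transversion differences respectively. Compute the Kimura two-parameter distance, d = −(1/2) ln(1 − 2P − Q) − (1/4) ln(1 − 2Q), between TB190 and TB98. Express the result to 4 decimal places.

The sequences differ at positions 8 (C/A, transversion), 10 (C/A, transversion), 11 (C/G, transversion), 13 (A/T, transversion), 15 (C/T, transition), 18 (G/A, transition), 20 (C/T, transition), 29 (G/T, transversion), 33 (T/A, transversion), 34 (T/G, transversion), 36 (G/C, transversion), 39 (G/C, transversion), 42 (T/C, transition).
Of the 13 differences, 4 transitions and 9 transversions over 42 sites: P = 4/42 = 0.095238, Q = 9/42 = 0.214286.
d = −0.5·ln(0.595238) − 0.25·ln(0.571428) = −0.5·(-0.518794) − 0.25·(-0.559617) = 0.3993.

0.3993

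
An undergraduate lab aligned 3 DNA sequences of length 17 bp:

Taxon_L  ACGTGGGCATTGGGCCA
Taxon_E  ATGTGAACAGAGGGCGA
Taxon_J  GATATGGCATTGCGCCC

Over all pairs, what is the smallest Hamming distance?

Pairwise Hamming distances:
  Taxon_L vs Taxon_E: 6
  Taxon_L vs Taxon_J: 7
  Taxon_E vs Taxon_J: 12
The smallest is 6, between Taxon_L and Taxon_E.

6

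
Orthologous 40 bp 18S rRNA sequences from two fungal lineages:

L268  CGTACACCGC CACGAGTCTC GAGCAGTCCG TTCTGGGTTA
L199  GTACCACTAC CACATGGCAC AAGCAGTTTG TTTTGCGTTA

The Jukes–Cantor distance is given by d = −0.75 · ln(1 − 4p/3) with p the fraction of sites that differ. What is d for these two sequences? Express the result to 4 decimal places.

The sequences differ at positions 1 (C/G), 2 (G/T), 3 (T/A), 4 (A/C), 8 (C/T), 9 (G/A), 14 (G/A), 15 (A/T), 17 (T/G), 19 (T/A), 21 (G/A), 28 (C/T), 29 (C/T), 33 (C/T), 36 (G/C).
p = 15/40 = 0.375000.
d = −0.75 · ln(1 − (4/3)·0.375000) = −0.75 · ln(0.500000) = −0.75 · (-0.693147) = 0.5199.

0.5199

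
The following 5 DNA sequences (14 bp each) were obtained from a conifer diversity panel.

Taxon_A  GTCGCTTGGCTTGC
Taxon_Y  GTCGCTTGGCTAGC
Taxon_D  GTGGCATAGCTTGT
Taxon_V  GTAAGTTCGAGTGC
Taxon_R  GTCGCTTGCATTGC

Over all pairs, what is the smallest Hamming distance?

Pairwise Hamming distances:
  Taxon_A vs Taxon_Y: 1
  Taxon_A vs Taxon_D: 4
  Taxon_A vs Taxon_V: 6
  Taxon_A vs Taxon_R: 2
  Taxon_Y vs Taxon_D: 5
  Taxon_Y vs Taxon_V: 7
  Taxon_Y vs Taxon_R: 3
  Taxon_D vs Taxon_V: 8
  Taxon_D vs Taxon_R: 6
  Taxon_V vs Taxon_R: 6
The smallest is 1, between Taxon_A and Taxon_Y.

1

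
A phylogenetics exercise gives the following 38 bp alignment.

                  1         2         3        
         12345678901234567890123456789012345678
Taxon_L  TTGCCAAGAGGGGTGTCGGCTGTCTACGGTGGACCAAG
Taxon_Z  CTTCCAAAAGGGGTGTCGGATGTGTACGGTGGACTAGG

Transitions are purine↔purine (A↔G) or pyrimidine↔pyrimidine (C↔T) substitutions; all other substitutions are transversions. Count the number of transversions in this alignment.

3

The sequences differ at positions 1 (T/C, transition), 3 (G/T, transversion), 8 (G/A, transition), 20 (C/A, transversion), 24 (C/G, transversion), 35 (C/T, transition), 37 (A/G, transition).
Of the 7 differences, 4 transitions and 3 transversions, so the answer is 3.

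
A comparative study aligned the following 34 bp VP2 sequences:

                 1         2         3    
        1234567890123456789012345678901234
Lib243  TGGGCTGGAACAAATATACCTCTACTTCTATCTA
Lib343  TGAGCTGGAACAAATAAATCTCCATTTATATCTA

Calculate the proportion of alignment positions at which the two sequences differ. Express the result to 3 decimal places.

Mismatches occur at site 3 (G↔A), site 17 (T↔A), site 19 (C↔T), site 23 (T↔C), site 25 (C↔T), site 28 (C↔A).
There are 6 differences over 34 sites, so p = 6/34 = 0.176.

0.176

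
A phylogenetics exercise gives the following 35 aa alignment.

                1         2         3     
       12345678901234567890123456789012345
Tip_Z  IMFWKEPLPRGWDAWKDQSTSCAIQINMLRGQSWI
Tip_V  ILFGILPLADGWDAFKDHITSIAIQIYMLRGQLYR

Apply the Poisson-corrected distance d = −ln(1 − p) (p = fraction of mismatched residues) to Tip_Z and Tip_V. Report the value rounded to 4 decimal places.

Mismatches occur at site 2 (M↔L), site 4 (W↔G), site 5 (K↔I), site 6 (E↔L), site 9 (P↔A), site 10 (R↔D), site 15 (W↔F), site 18 (Q↔H), site 19 (S↔I), site 22 (C↔I), site 27 (N↔Y), site 33 (S↔L), site 34 (W↔Y), site 35 (I↔R).
p = 14/35 = 0.400000.
d = −ln(1 − 0.400000) = −ln(0.600000) = 0.5108.

0.5108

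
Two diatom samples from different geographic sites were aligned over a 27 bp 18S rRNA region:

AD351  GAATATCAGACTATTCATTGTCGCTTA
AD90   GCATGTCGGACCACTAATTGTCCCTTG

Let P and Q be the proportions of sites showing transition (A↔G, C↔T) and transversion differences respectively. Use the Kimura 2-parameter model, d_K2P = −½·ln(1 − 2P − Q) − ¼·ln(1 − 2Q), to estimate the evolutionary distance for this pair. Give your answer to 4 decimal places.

Mismatches occur at site 2 (A→C, transversion), site 5 (A→G, transition), site 8 (A→G, transition), site 12 (T→C, transition), site 14 (T→C, transition), site 16 (C→A, transversion), site 23 (G→C, transversion), site 27 (A→G, transition).
Of the 8 differences, 5 transitions and 3 transversions over 27 sites: P = 5/27 = 0.185185, Q = 3/27 = 0.111111.
d = −0.5·ln(0.518519) − 0.25·ln(0.777778) = −0.5·(-0.656779) − 0.25·(-0.251314) = 0.3912.

0.3912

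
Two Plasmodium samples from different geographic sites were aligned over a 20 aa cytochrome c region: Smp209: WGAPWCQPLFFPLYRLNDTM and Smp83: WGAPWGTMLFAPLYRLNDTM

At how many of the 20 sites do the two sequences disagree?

4

Differing sites — 6:C/G; 7:Q/T; 8:P/M; 11:F/A.
That gives 4 mismatches out of 20 aligned sites, so the Hamming distance is 4.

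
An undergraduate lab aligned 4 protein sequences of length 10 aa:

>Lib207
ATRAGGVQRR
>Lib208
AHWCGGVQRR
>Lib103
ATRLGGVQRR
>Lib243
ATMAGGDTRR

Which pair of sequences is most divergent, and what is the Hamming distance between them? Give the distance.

Pairwise Hamming distances:
  Lib207 vs Lib208: 3
  Lib207 vs Lib103: 1
  Lib207 vs Lib243: 3
  Lib208 vs Lib103: 3
  Lib208 vs Lib243: 5
  Lib103 vs Lib243: 4
The largest is 5, between Lib208 and Lib243.

5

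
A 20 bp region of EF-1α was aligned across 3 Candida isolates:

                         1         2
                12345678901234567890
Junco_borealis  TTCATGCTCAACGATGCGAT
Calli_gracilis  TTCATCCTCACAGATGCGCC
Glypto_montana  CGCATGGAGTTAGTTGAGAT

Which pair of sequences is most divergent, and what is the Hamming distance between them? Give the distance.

12

Pairwise Hamming distances:
  Junco_borealis vs Calli_gracilis: 5
  Junco_borealis vs Glypto_montana: 10
  Calli_gracilis vs Glypto_montana: 12
The largest is 12, between Calli_gracilis and Glypto_montana.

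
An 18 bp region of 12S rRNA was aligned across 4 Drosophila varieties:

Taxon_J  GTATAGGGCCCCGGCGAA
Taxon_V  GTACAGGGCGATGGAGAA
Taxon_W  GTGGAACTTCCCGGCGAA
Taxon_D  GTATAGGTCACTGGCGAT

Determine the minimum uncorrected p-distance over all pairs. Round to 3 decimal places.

Pairwise Hamming distances:
  Taxon_J vs Taxon_V: 5
  Taxon_J vs Taxon_W: 6
  Taxon_J vs Taxon_D: 4
  Taxon_V vs Taxon_W: 10
  Taxon_V vs Taxon_D: 6
  Taxon_W vs Taxon_D: 8
The smallest is 4 mismatches, between Taxon_J and Taxon_D; p = 4/18 = 0.222.

0.222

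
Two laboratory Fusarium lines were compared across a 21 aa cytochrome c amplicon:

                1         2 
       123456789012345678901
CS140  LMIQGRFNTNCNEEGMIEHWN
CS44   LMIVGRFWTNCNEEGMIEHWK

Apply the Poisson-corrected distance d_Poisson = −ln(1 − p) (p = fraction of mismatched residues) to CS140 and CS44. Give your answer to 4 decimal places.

Differing sites — 4:Q/V; 8:N/W; 21:N/K.
p = 3/21 = 0.142857.
d = −ln(1 − 0.142857) = −ln(0.857143) = 0.1542.

0.1542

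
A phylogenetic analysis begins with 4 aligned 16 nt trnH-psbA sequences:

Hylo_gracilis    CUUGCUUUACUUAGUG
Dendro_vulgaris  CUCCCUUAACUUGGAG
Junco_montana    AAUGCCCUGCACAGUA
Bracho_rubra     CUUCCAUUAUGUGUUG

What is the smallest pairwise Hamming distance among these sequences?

5

Pairwise Hamming distances:
  Hylo_gracilis vs Dendro_vulgaris: 5
  Hylo_gracilis vs Junco_montana: 8
  Hylo_gracilis vs Bracho_rubra: 6
  Dendro_vulgaris vs Junco_montana: 13
  Dendro_vulgaris vs Bracho_rubra: 7
  Junco_montana vs Bracho_rubra: 12
The smallest is 5, between Hylo_gracilis and Dendro_vulgaris.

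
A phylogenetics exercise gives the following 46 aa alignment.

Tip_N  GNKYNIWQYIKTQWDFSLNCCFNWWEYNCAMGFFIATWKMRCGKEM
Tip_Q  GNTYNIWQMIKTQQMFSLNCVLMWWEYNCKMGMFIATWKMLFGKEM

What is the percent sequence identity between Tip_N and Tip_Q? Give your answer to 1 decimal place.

Mismatches occur at site 3 (K↔T), site 9 (Y↔M), site 14 (W↔Q), site 15 (D↔M), site 21 (C↔V), site 22 (F↔L), site 23 (N↔M), site 30 (A↔K), site 33 (F↔M), site 41 (R↔L), site 42 (C↔F).
35 of the 46 sites match, so the percent identity is 35/46 × 100 = 76.1%.

76.1%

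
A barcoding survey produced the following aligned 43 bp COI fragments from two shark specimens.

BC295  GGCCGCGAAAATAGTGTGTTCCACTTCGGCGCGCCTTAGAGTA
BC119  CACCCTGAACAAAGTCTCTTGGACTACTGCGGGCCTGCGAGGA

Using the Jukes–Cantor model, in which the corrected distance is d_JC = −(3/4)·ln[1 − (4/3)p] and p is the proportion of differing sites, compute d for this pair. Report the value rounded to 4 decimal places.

0.5141

Mismatches occur at site 1 (G→C), site 2 (G→A), site 5 (G→C), site 6 (C→T), site 10 (A→C), site 12 (T→A), site 16 (G→C), site 18 (G→C), site 21 (C→G), site 22 (C→G), site 26 (T→A), site 28 (G→T), site 32 (C→G), site 37 (T→G), site 38 (A→C), site 42 (T→G).
p = 16/43 = 0.372093.
d = −0.75 · ln(1 − (4/3)·0.372093) = −0.75 · ln(0.503876) = −0.75 · (-0.685425) = 0.5141.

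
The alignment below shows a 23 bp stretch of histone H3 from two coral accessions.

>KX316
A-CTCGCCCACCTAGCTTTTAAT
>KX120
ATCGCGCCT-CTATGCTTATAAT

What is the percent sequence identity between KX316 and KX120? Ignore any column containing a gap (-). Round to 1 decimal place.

Excluding the 2 gap columns leaves 21 comparable sites.
Mismatches occur at site 4 (T↔G), site 9 (C↔T), site 12 (C↔T), site 13 (T↔A), site 14 (A↔T), site 19 (T↔A).
15 of the 21 comparable sites match, so the percent identity is 15/21 × 100 = 71.4%.

71.4%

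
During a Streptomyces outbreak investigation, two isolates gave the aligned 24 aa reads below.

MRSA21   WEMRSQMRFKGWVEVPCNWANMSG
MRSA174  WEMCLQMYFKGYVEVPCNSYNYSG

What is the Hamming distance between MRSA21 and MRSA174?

Differing sites — 4:R/C; 5:S/L; 8:R/Y; 12:W/Y; 19:W/S; 20:A/Y; 22:M/Y.
That gives 7 mismatches out of 24 aligned sites, so the Hamming distance is 7.

7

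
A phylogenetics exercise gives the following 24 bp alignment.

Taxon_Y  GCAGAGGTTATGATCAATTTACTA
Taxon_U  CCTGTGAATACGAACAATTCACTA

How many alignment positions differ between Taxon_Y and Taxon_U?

8

Differing sites — 1:G/C; 3:A/T; 5:A/T; 7:G/A; 8:T/A; 11:T/C; 14:T/A; 20:T/C.
That gives 8 mismatches out of 24 aligned sites, so the Hamming distance is 8.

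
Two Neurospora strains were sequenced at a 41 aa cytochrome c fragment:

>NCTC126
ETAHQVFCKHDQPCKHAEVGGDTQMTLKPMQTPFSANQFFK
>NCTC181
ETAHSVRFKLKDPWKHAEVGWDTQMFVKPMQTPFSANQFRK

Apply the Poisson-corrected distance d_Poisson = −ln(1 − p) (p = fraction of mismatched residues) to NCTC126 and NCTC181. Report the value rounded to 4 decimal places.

The sequences differ at positions 5 (Q/S), 7 (F/R), 8 (C/F), 10 (H/L), 11 (D/K), 12 (Q/D), 14 (C/W), 21 (G/W), 26 (T/F), 27 (L/V), 40 (F/R).
p = 11/41 = 0.268293.
d = −ln(1 − 0.268293) = −ln(0.731707) = 0.3124.

0.3124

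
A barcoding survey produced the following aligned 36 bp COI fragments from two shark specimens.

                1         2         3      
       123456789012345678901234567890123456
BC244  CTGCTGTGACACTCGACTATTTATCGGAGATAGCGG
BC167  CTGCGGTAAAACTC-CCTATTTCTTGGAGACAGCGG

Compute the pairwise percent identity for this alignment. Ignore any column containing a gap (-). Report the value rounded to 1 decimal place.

80.0%

Excluding the 1 gap column leaves 35 comparable sites.
The sequences differ at positions 5 (T/G), 8 (G/A), 10 (C/A), 16 (A/C), 23 (A/C), 25 (C/T), 31 (T/C).
28 of the 35 comparable sites match, so the percent identity is 28/35 × 100 = 80.0%.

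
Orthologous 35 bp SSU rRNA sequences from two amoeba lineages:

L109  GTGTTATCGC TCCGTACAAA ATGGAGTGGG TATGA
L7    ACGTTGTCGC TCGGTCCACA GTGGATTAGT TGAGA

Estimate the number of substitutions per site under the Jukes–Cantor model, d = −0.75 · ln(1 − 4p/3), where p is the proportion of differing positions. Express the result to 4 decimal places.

The sequences differ at positions 1 (G/A), 2 (T/C), 6 (A/G), 13 (C/G), 16 (A/C), 19 (A/C), 21 (A/G), 26 (G/T), 28 (G/A), 30 (G/T), 32 (A/G), 33 (T/A).
p = 12/35 = 0.342857.
d = −0.75 · ln(1 − (4/3)·0.342857) = −0.75 · ln(0.542857) = −0.75 · (-0.610909) = 0.4582.

0.4582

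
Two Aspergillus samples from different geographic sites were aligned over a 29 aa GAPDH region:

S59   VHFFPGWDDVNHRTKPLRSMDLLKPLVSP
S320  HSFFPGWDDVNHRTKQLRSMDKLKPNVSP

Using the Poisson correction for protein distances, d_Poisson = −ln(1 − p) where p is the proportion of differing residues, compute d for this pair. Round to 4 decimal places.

The sequences differ at positions 1 (V/H), 2 (H/S), 16 (P/Q), 22 (L/K), 26 (L/N).
p = 5/29 = 0.172414.
d = −ln(1 − 0.172414) = −ln(0.827586) = 0.1892.

0.1892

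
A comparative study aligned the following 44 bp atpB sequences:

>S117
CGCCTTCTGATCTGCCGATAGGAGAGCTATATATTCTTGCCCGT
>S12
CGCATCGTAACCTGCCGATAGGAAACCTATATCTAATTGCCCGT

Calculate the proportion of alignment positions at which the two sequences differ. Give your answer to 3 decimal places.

The sequences differ at positions 4 (C/A), 6 (T/C), 7 (C/G), 9 (G/A), 11 (T/C), 24 (G/A), 26 (G/C), 33 (A/C), 35 (T/A), 36 (C/A).
There are 10 differences over 44 sites, so p = 10/44 = 0.227.

0.227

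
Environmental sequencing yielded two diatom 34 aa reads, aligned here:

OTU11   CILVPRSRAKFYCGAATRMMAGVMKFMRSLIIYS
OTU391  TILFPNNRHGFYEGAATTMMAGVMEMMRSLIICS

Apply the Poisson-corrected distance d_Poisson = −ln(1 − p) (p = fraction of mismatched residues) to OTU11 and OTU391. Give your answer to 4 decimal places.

0.3909

The sequences differ at positions 1 (C/T), 4 (V/F), 6 (R/N), 7 (S/N), 9 (A/H), 10 (K/G), 13 (C/E), 18 (R/T), 25 (K/E), 26 (F/M), 33 (Y/C).
p = 11/34 = 0.323529.
d = −ln(1 − 0.323529) = −ln(0.676471) = 0.3909.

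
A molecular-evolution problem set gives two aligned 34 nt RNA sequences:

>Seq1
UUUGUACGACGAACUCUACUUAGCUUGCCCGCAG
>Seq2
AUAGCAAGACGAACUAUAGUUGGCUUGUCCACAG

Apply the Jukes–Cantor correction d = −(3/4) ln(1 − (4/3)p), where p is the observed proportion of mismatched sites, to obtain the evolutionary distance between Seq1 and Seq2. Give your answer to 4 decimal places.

Differing sites — 1:U/A; 3:U/A; 5:U/C; 7:C/A; 16:C/A; 19:C/G; 22:A/G; 28:C/U; 31:G/A.
p = 9/34 = 0.264706.
d = −0.75 · ln(1 − (4/3)·0.264706) = −0.75 · ln(0.647059) = −0.75 · (-0.435318) = 0.3265.

0.3265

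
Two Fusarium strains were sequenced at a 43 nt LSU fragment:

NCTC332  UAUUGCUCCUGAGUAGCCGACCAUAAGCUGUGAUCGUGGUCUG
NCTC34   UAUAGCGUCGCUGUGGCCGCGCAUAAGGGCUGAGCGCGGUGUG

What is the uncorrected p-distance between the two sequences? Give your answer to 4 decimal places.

Mismatches occur at site 4 (U/A), site 7 (U/G), site 8 (C/U), site 10 (U/G), site 11 (G/C), site 12 (A/U), site 15 (A/G), site 20 (A/C), site 21 (C/G), site 28 (C/G), site 29 (U/G), site 30 (G/C), site 34 (U/G), site 37 (U/C), site 41 (C/G).
There are 15 differences over 43 sites, so p = 15/43 = 0.3488.

0.3488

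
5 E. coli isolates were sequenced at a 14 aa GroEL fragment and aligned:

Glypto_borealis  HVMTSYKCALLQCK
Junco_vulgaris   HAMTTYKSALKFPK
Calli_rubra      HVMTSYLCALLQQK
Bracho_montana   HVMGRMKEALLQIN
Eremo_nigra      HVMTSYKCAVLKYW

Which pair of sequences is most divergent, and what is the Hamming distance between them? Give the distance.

9

Pairwise Hamming distances:
  Glypto_borealis vs Junco_vulgaris: 6
  Glypto_borealis vs Calli_rubra: 2
  Glypto_borealis vs Bracho_montana: 6
  Glypto_borealis vs Eremo_nigra: 4
  Junco_vulgaris vs Calli_rubra: 7
  Junco_vulgaris vs Bracho_montana: 9
  Junco_vulgaris vs Eremo_nigra: 8
  Calli_rubra vs Bracho_montana: 7
  Calli_rubra vs Eremo_nigra: 5
  Bracho_montana vs Eremo_nigra: 8
The largest is 9, between Junco_vulgaris and Bracho_montana.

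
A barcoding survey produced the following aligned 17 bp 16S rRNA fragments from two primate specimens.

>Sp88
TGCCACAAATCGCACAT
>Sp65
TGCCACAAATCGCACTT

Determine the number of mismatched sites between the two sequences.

1

The sequences differ at position 16 (A/T).
That gives 1 mismatch out of 17 aligned sites, so the Hamming distance is 1.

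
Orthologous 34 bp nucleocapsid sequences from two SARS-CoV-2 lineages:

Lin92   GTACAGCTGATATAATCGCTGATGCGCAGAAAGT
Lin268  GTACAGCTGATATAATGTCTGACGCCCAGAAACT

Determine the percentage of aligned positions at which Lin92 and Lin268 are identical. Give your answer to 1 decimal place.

85.3%

Mismatches occur at site 17 (C/G), site 18 (G/T), site 23 (T/C), site 26 (G/C), site 33 (G/C).
29 of the 34 sites match, so the percent identity is 29/34 × 100 = 85.3%.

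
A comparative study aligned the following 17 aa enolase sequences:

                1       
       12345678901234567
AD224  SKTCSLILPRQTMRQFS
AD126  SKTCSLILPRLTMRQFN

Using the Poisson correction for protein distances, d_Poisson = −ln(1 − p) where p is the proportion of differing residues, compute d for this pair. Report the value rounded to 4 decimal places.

The sequences differ at positions 11 (Q/L), 17 (S/N).
p = 2/17 = 0.117647.
d = −ln(1 − 0.117647) = −ln(0.882353) = 0.1252.

0.1252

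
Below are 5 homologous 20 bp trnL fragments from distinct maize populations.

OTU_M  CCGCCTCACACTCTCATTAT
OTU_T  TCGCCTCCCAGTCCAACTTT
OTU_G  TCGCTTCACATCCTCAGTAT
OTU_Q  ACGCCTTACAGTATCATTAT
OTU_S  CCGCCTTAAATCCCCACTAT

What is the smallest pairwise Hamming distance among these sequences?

Pairwise Hamming distances:
  OTU_M vs OTU_T: 7
  OTU_M vs OTU_G: 5
  OTU_M vs OTU_Q: 4
  OTU_M vs OTU_S: 6
  OTU_T vs OTU_G: 8
  OTU_T vs OTU_Q: 8
  OTU_T vs OTU_S: 8
  OTU_G vs OTU_Q: 7
  OTU_G vs OTU_S: 6
  OTU_Q vs OTU_S: 7
The smallest is 4, between OTU_M and OTU_Q.

4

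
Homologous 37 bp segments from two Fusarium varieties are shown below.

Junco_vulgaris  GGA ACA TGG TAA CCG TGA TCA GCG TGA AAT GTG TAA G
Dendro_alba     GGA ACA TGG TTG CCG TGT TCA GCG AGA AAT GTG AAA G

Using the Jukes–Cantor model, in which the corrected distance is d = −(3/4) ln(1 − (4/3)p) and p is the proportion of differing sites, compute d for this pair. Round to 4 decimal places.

0.1490

Mismatches occur at site 11 (A↔T), site 12 (A↔G), site 18 (A↔T), site 25 (T↔A), site 34 (T↔A).
p = 5/37 = 0.135135.
d = −0.75 · ln(1 − (4/3)·0.135135) = −0.75 · ln(0.819820) = −0.75 · (-0.198670) = 0.1490.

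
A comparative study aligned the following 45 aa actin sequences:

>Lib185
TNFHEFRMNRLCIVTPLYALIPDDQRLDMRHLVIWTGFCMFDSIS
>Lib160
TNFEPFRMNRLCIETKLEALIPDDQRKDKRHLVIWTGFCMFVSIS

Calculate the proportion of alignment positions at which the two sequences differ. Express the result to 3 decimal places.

0.178

Differing sites — 4:H/E; 5:E/P; 14:V/E; 16:P/K; 18:Y/E; 27:L/K; 29:M/K; 42:D/V.
There are 8 differences over 45 sites, so p = 8/45 = 0.178.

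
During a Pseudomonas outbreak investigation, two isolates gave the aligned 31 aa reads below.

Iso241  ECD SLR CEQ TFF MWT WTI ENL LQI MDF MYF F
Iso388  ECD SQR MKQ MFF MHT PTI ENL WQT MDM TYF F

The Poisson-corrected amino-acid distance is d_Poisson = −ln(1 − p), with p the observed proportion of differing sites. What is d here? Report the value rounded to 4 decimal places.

0.3895

Differing sites — 5:L/Q; 7:C/M; 8:E/K; 10:T/M; 14:W/H; 16:W/P; 22:L/W; 24:I/T; 27:F/M; 28:M/T.
p = 10/31 = 0.322581.
d = −ln(1 − 0.322581) = −ln(0.677419) = 0.3895.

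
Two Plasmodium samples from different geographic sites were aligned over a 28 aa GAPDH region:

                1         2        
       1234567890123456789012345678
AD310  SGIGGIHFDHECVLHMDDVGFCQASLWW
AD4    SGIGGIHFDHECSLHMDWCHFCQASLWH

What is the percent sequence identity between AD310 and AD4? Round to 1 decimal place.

Mismatches occur at site 13 (V↔S), site 18 (D↔W), site 19 (V↔C), site 20 (G↔H), site 28 (W↔H).
23 of the 28 sites match, so the percent identity is 23/28 × 100 = 82.1%.

82.1%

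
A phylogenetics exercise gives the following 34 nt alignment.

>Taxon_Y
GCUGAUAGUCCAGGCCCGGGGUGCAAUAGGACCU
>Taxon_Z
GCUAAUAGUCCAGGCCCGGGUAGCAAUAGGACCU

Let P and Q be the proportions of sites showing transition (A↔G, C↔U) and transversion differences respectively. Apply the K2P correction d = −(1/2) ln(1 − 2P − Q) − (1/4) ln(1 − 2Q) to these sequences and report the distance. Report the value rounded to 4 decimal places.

0.0939

The sequences differ at positions 4 (G/A, transition), 21 (G/U, transversion), 22 (U/A, transversion).
Of the 3 differences, 1 transition and 2 transversions over 34 sites: P = 1/34 = 0.029412, Q = 2/34 = 0.058824.
d = −0.5·ln(0.882352) − 0.25·ln(0.882352) = −0.5·(-0.125164) − 0.25·(-0.125164) = 0.0939.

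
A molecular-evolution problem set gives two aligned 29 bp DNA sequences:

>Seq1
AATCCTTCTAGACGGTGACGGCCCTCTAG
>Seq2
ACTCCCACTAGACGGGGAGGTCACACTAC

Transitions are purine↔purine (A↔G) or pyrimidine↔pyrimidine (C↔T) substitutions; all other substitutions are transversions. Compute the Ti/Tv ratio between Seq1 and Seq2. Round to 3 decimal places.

0.125

The sequences differ at positions 2 (A/C, transversion), 6 (T/C, transition), 7 (T/A, transversion), 16 (T/G, transversion), 19 (C/G, transversion), 21 (G/T, transversion), 23 (C/A, transversion), 25 (T/A, transversion), 29 (G/C, transversion).
Of the 9 differences, 1 transition and 8 transversions, so Ti/Tv = 1/8 = 0.125.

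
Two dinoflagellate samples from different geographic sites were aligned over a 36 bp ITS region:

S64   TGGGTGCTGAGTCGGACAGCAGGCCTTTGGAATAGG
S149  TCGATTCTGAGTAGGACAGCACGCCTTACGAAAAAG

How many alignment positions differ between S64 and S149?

9

Mismatches occur at site 2 (G↔C), site 4 (G↔A), site 6 (G↔T), site 13 (C↔A), site 22 (G↔C), site 28 (T↔A), site 29 (G↔C), site 33 (T↔A), site 35 (G↔A).
That gives 9 mismatches out of 36 aligned sites, so the Hamming distance is 9.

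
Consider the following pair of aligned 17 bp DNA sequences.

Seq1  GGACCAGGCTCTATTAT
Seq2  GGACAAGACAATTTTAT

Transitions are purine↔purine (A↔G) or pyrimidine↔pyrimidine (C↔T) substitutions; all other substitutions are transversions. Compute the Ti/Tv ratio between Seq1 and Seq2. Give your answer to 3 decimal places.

The sequences differ at positions 5 (C/A, transversion), 8 (G/A, transition), 10 (T/A, transversion), 11 (C/A, transversion), 13 (A/T, transversion).
Of the 5 differences, 1 transition and 4 transversions, so Ti/Tv = 1/4 = 0.250.

0.250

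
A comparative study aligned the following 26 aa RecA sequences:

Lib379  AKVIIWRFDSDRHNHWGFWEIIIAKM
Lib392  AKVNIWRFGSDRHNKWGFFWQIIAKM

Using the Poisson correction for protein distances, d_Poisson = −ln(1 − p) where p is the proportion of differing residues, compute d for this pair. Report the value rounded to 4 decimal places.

Differing sites — 4:I/N; 9:D/G; 15:H/K; 19:W/F; 20:E/W; 21:I/Q.
p = 6/26 = 0.230769.
d = −ln(1 − 0.230769) = −ln(0.769231) = 0.2624.

0.2624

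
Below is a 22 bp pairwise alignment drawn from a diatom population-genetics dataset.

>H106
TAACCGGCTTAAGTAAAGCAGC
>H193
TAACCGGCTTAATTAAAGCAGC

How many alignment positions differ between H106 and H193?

Differing sites — 13:G/T.
That gives 1 mismatch out of 22 aligned sites, so the Hamming distance is 1.

1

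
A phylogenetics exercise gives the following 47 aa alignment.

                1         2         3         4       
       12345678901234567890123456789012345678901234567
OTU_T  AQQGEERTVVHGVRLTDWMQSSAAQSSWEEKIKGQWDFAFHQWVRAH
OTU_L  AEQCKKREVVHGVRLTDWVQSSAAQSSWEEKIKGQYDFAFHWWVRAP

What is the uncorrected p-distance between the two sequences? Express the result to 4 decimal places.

0.1915

Differing sites — 2:Q/E; 4:G/C; 5:E/K; 6:E/K; 8:T/E; 19:M/V; 36:W/Y; 42:Q/W; 47:H/P.
There are 9 differences over 47 sites, so p = 9/47 = 0.1915.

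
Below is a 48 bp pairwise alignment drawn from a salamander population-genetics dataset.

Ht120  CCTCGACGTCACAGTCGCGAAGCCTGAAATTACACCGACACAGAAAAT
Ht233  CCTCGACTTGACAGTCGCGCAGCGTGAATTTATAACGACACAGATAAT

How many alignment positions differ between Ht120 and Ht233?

Mismatches occur at site 8 (G→T), site 10 (C→G), site 20 (A→C), site 24 (C→G), site 29 (A→T), site 33 (C→T), site 35 (C→A), site 45 (A→T).
That gives 8 mismatches out of 48 aligned sites, so the Hamming distance is 8.

8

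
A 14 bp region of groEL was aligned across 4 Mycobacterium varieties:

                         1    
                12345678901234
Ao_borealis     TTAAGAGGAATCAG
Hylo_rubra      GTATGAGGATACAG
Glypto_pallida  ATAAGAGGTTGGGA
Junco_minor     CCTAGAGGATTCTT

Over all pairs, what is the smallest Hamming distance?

Pairwise Hamming distances:
  Ao_borealis vs Hylo_rubra: 4
  Ao_borealis vs Glypto_pallida: 7
  Ao_borealis vs Junco_minor: 6
  Hylo_rubra vs Glypto_pallida: 7
  Hylo_rubra vs Junco_minor: 7
  Glypto_pallida vs Junco_minor: 8
The smallest is 4, between Ao_borealis and Hylo_rubra.

4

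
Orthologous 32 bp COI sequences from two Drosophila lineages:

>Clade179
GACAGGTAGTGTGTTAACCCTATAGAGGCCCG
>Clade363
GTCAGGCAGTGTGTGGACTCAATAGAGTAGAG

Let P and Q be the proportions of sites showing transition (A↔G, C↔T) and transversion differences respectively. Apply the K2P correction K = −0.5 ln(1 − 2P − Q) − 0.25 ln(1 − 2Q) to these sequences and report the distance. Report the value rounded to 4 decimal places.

0.4045

The sequences differ at positions 2 (A/T, transversion), 7 (T/C, transition), 15 (T/G, transversion), 16 (A/G, transition), 19 (C/T, transition), 21 (T/A, transversion), 28 (G/T, transversion), 29 (C/A, transversion), 30 (C/G, transversion), 31 (C/A, transversion).
Of the 10 differences, 3 transitions and 7 transversions over 32 sites: P = 3/32 = 0.093750, Q = 7/32 = 0.218750.
d = −0.5·ln(0.593750) − 0.25·ln(0.562500) = −0.5·(-0.521297) − 0.25·(-0.575364) = 0.4045.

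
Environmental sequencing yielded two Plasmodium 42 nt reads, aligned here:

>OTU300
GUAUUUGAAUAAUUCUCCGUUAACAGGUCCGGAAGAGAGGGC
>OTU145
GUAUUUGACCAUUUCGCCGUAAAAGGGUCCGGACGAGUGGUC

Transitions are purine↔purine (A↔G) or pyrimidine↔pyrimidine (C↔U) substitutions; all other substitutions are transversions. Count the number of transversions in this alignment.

Differing sites — 9:A/C (Tv); 10:U/C (Ti); 12:A/U (Tv); 16:U/G (Tv); 21:U/A (Tv); 24:C/A (Tv); 25:A/G (Ti); 34:A/C (Tv); 38:A/U (Tv); 41:G/U (Tv).
Of the 10 differences, 2 transitions and 8 transversions, so the answer is 8.

8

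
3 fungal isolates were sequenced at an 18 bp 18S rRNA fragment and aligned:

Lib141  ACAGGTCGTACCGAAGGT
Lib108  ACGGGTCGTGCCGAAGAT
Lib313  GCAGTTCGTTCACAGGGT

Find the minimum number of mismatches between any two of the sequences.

Pairwise Hamming distances:
  Lib141 vs Lib108: 3
  Lib141 vs Lib313: 6
  Lib108 vs Lib313: 8
The smallest is 3, between Lib141 and Lib108.

3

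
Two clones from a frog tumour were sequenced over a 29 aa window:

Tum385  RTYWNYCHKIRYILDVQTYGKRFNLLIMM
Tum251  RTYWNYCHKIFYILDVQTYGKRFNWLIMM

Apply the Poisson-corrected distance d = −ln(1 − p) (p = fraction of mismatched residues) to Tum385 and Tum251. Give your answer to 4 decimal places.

The sequences differ at positions 11 (R/F), 25 (L/W).
p = 2/29 = 0.068966.
d = −ln(1 − 0.068966) = −ln(0.931034) = 0.0715.

0.0715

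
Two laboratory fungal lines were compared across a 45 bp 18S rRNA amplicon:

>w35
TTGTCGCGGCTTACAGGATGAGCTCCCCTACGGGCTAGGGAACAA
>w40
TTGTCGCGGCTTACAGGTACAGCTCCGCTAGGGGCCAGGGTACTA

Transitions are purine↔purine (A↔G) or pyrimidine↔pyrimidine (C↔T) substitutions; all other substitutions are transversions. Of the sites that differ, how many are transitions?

The sequences differ at positions 18 (A/T, transversion), 19 (T/A, transversion), 20 (G/C, transversion), 27 (C/G, transversion), 31 (C/G, transversion), 36 (T/C, transition), 41 (A/T, transversion), 44 (A/T, transversion).
Of the 8 differences, 1 transition and 7 transversions, so the answer is 1.

1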